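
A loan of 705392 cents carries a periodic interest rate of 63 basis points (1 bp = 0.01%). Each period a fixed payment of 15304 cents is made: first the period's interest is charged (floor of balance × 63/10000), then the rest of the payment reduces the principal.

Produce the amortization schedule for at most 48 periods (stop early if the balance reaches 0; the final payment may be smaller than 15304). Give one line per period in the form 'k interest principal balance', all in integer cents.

1. interest=⌊705392·63/10000⌋=4443; principal=15304-4443=10861; balance=705392-10861=694531
2. interest=⌊694531·63/10000⌋=4375; principal=15304-4375=10929; balance=694531-10929=683602
3. interest=⌊683602·63/10000⌋=4306; principal=15304-4306=10998; balance=683602-10998=672604
4. interest=⌊672604·63/10000⌋=4237; principal=15304-4237=11067; balance=672604-11067=661537
5. interest=⌊661537·63/10000⌋=4167; principal=15304-4167=11137; balance=661537-11137=650400
6. interest=⌊650400·63/10000⌋=4097; principal=15304-4097=11207; balance=650400-11207=639193
7. interest=⌊639193·63/10000⌋=4026; principal=15304-4026=11278; balance=639193-11278=627915
8. interest=⌊627915·63/10000⌋=3955; principal=15304-3955=11349; balance=627915-11349=616566
9. interest=⌊616566·63/10000⌋=3884; principal=15304-3884=11420; balance=616566-11420=605146
10. interest=⌊605146·63/10000⌋=3812; principal=15304-3812=11492; balance=605146-11492=593654
11. interest=⌊593654·63/10000⌋=3740; principal=15304-3740=11564; balance=593654-11564=582090
12. interest=⌊582090·63/10000⌋=3667; principal=15304-3667=11637; balance=582090-11637=570453
13. interest=⌊570453·63/10000⌋=3593; principal=15304-3593=11711; balance=570453-11711=558742
14. interest=⌊558742·63/10000⌋=3520; principal=15304-3520=11784; balance=558742-11784=546958
15. interest=⌊546958·63/10000⌋=3445; principal=15304-3445=11859; balance=546958-11859=535099
16. interest=⌊535099·63/10000⌋=3371; principal=15304-3371=11933; balance=535099-11933=523166
17. interest=⌊523166·63/10000⌋=3295; principal=15304-3295=12009; balance=523166-12009=511157
18. interest=⌊511157·63/10000⌋=3220; principal=15304-3220=12084; balance=511157-12084=499073
19. interest=⌊499073·63/10000⌋=3144; principal=15304-3144=12160; balance=499073-12160=486913
20. interest=⌊486913·63/10000⌋=3067; principal=15304-3067=12237; balance=486913-12237=474676
21. interest=⌊474676·63/10000⌋=2990; principal=15304-2990=12314; balance=474676-12314=462362
22. interest=⌊462362·63/10000⌋=2912; principal=15304-2912=12392; balance=462362-12392=449970
23. interest=⌊449970·63/10000⌋=2834; principal=15304-2834=12470; balance=449970-12470=437500
24. interest=⌊437500·63/10000⌋=2756; principal=15304-2756=12548; balance=437500-12548=424952
25. interest=⌊424952·63/10000⌋=2677; principal=15304-2677=12627; balance=424952-12627=412325
26. interest=⌊412325·63/10000⌋=2597; principal=15304-2597=12707; balance=412325-12707=399618
27. interest=⌊399618·63/10000⌋=2517; principal=15304-2517=12787; balance=399618-12787=386831
28. interest=⌊386831·63/10000⌋=2437; principal=15304-2437=12867; balance=386831-12867=373964
29. interest=⌊373964·63/10000⌋=2355; principal=15304-2355=12949; balance=373964-12949=361015
30. interest=⌊361015·63/10000⌋=2274; principal=15304-2274=13030; balance=361015-13030=347985
31. interest=⌊347985·63/10000⌋=2192; principal=15304-2192=13112; balance=347985-13112=334873
32. interest=⌊334873·63/10000⌋=2109; principal=15304-2109=13195; balance=334873-13195=321678
33. interest=⌊321678·63/10000⌋=2026; principal=15304-2026=13278; balance=321678-13278=308400
34. interest=⌊308400·63/10000⌋=1942; principal=15304-1942=13362; balance=308400-13362=295038
35. interest=⌊295038·63/10000⌋=1858; principal=15304-1858=13446; balance=295038-13446=281592
36. interest=⌊281592·63/10000⌋=1774; principal=15304-1774=13530; balance=281592-13530=268062
37. interest=⌊268062·63/10000⌋=1688; principal=15304-1688=13616; balance=268062-13616=254446
38. interest=⌊254446·63/10000⌋=1603; principal=15304-1603=13701; balance=254446-13701=240745
39. interest=⌊240745·63/10000⌋=1516; principal=15304-1516=13788; balance=240745-13788=226957
40. interest=⌊226957·63/10000⌋=1429; principal=15304-1429=13875; balance=226957-13875=213082
41. interest=⌊213082·63/10000⌋=1342; principal=15304-1342=13962; balance=213082-13962=199120
42. interest=⌊199120·63/10000⌋=1254; principal=15304-1254=14050; balance=199120-14050=185070
43. interest=⌊185070·63/10000⌋=1165; principal=15304-1165=14139; balance=185070-14139=170931
44. interest=⌊170931·63/10000⌋=1076; principal=15304-1076=14228; balance=170931-14228=156703
45. interest=⌊156703·63/10000⌋=987; principal=15304-987=14317; balance=156703-14317=142386
46. interest=⌊142386·63/10000⌋=897; principal=15304-897=14407; balance=142386-14407=127979
47. interest=⌊127979·63/10000⌋=806; principal=15304-806=14498; balance=127979-14498=113481
48. interest=⌊113481·63/10000⌋=714; principal=15304-714=14590; balance=113481-14590=98891

1 4443 10861 694531
2 4375 10929 683602
3 4306 10998 672604
4 4237 11067 661537
5 4167 11137 650400
6 4097 11207 639193
7 4026 11278 627915
8 3955 11349 616566
9 3884 11420 605146
10 3812 11492 593654
11 3740 11564 582090
12 3667 11637 570453
13 3593 11711 558742
14 3520 11784 546958
15 3445 11859 535099
16 3371 11933 523166
17 3295 12009 511157
18 3220 12084 499073
19 3144 12160 486913
20 3067 12237 474676
21 2990 12314 462362
22 2912 12392 449970
23 2834 12470 437500
24 2756 12548 424952
25 2677 12627 412325
26 2597 12707 399618
27 2517 12787 386831
28 2437 12867 373964
29 2355 12949 361015
30 2274 13030 347985
31 2192 13112 334873
32 2109 13195 321678
33 2026 13278 308400
34 1942 13362 295038
35 1858 13446 281592
36 1774 13530 268062
37 1688 13616 254446
38 1603 13701 240745
39 1516 13788 226957
40 1429 13875 213082
41 1342 13962 199120
42 1254 14050 185070
43 1165 14139 170931
44 1076 14228 156703
45 987 14317 142386
46 897 14407 127979
47 806 14498 113481
48 714 14590 98891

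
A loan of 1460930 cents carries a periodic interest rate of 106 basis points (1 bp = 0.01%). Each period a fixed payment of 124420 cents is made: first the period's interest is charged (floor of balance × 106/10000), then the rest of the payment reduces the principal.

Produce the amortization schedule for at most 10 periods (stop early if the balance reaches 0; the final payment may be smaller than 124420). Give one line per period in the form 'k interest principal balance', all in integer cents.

1. interest=⌊1460930·106/10000⌋=15485; principal=124420-15485=108935; balance=1460930-108935=1351995
2. interest=⌊1351995·106/10000⌋=14331; principal=124420-14331=110089; balance=1351995-110089=1241906
3. interest=⌊1241906·106/10000⌋=13164; principal=124420-13164=111256; balance=1241906-111256=1130650
4. interest=⌊1130650·106/10000⌋=11984; principal=124420-11984=112436; balance=1130650-112436=1018214
5. interest=⌊1018214·106/10000⌋=10793; principal=124420-10793=113627; balance=1018214-113627=904587
6. interest=⌊904587·106/10000⌋=9588; principal=124420-9588=114832; balance=904587-114832=789755
7. interest=⌊789755·106/10000⌋=8371; principal=124420-8371=116049; balance=789755-116049=673706
8. interest=⌊673706·106/10000⌋=7141; principal=124420-7141=117279; balance=673706-117279=556427
9. interest=⌊556427·106/10000⌋=5898; principal=124420-5898=118522; balance=556427-118522=437905
10. interest=⌊437905·106/10000⌋=4641; principal=124420-4641=119779; balance=437905-119779=318126

1 15485 108935 1351995
2 14331 110089 1241906
3 13164 111256 1130650
4 11984 112436 1018214
5 10793 113627 904587
6 9588 114832 789755
7 8371 116049 673706
8 7141 117279 556427
9 5898 118522 437905
10 4641 119779 318126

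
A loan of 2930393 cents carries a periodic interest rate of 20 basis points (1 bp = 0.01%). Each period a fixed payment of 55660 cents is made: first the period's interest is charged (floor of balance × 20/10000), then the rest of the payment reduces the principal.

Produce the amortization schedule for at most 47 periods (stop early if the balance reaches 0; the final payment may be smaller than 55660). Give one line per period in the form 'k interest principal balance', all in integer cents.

1. interest=⌊2930393·20/10000⌋=5860; principal=55660-5860=49800; balance=2930393-49800=2880593
2. interest=⌊2880593·20/10000⌋=5761; principal=55660-5761=49899; balance=2880593-49899=2830694
3. interest=⌊2830694·20/10000⌋=5661; principal=55660-5661=49999; balance=2830694-49999=2780695
4. interest=⌊2780695·20/10000⌋=5561; principal=55660-5561=50099; balance=2780695-50099=2730596
5. interest=⌊2730596·20/10000⌋=5461; principal=55660-5461=50199; balance=2730596-50199=2680397
6. interest=⌊2680397·20/10000⌋=5360; principal=55660-5360=50300; balance=2680397-50300=2630097
7. interest=⌊2630097·20/10000⌋=5260; principal=55660-5260=50400; balance=2630097-50400=2579697
8. interest=⌊2579697·20/10000⌋=5159; principal=55660-5159=50501; balance=2579697-50501=2529196
9. interest=⌊2529196·20/10000⌋=5058; principal=55660-5058=50602; balance=2529196-50602=2478594
10. interest=⌊2478594·20/10000⌋=4957; principal=55660-4957=50703; balance=2478594-50703=2427891
11. interest=⌊2427891·20/10000⌋=4855; principal=55660-4855=50805; balance=2427891-50805=2377086
12. interest=⌊2377086·20/10000⌋=4754; principal=55660-4754=50906; balance=2377086-50906=2326180
13. interest=⌊2326180·20/10000⌋=4652; principal=55660-4652=51008; balance=2326180-51008=2275172
14. interest=⌊2275172·20/10000⌋=4550; principal=55660-4550=51110; balance=2275172-51110=2224062
15. interest=⌊2224062·20/10000⌋=4448; principal=55660-4448=51212; balance=2224062-51212=2172850
16. interest=⌊2172850·20/10000⌋=4345; principal=55660-4345=51315; balance=2172850-51315=2121535
17. interest=⌊2121535·20/10000⌋=4243; principal=55660-4243=51417; balance=2121535-51417=2070118
18. interest=⌊2070118·20/10000⌋=4140; principal=55660-4140=51520; balance=2070118-51520=2018598
19. interest=⌊2018598·20/10000⌋=4037; principal=55660-4037=51623; balance=2018598-51623=1966975
20. interest=⌊1966975·20/10000⌋=3933; principal=55660-3933=51727; balance=1966975-51727=1915248
21. interest=⌊1915248·20/10000⌋=3830; principal=55660-3830=51830; balance=1915248-51830=1863418
22. interest=⌊1863418·20/10000⌋=3726; principal=55660-3726=51934; balance=1863418-51934=1811484
23. interest=⌊1811484·20/10000⌋=3622; principal=55660-3622=52038; balance=1811484-52038=1759446
24. interest=⌊1759446·20/10000⌋=3518; principal=55660-3518=52142; balance=1759446-52142=1707304
25. interest=⌊1707304·20/10000⌋=3414; principal=55660-3414=52246; balance=1707304-52246=1655058
26. interest=⌊1655058·20/10000⌋=3310; principal=55660-3310=52350; balance=1655058-52350=1602708
27. interest=⌊1602708·20/10000⌋=3205; principal=55660-3205=52455; balance=1602708-52455=1550253
28. interest=⌊1550253·20/10000⌋=3100; principal=55660-3100=52560; balance=1550253-52560=1497693
29. interest=⌊1497693·20/10000⌋=2995; principal=55660-2995=52665; balance=1497693-52665=1445028
30. interest=⌊1445028·20/10000⌋=2890; principal=55660-2890=52770; balance=1445028-52770=1392258
31. interest=⌊1392258·20/10000⌋=2784; principal=55660-2784=52876; balance=1392258-52876=1339382
32. interest=⌊1339382·20/10000⌋=2678; principal=55660-2678=52982; balance=1339382-52982=1286400
33. interest=⌊1286400·20/10000⌋=2572; principal=55660-2572=53088; balance=1286400-53088=1233312
34. interest=⌊1233312·20/10000⌋=2466; principal=55660-2466=53194; balance=1233312-53194=1180118
35. interest=⌊1180118·20/10000⌋=2360; principal=55660-2360=53300; balance=1180118-53300=1126818
36. interest=⌊1126818·20/10000⌋=2253; principal=55660-2253=53407; balance=1126818-53407=1073411
37. interest=⌊1073411·20/10000⌋=2146; principal=55660-2146=53514; balance=1073411-53514=1019897
38. interest=⌊1019897·20/10000⌋=2039; principal=55660-2039=53621; balance=1019897-53621=966276
39. interest=⌊966276·20/10000⌋=1932; principal=55660-1932=53728; balance=966276-53728=912548
40. interest=⌊912548·20/10000⌋=1825; principal=55660-1825=53835; balance=912548-53835=858713
41. interest=⌊858713·20/10000⌋=1717; principal=55660-1717=53943; balance=858713-53943=804770
42. interest=⌊804770·20/10000⌋=1609; principal=55660-1609=54051; balance=804770-54051=750719
43. interest=⌊750719·20/10000⌋=1501; principal=55660-1501=54159; balance=750719-54159=696560
44. interest=⌊696560·20/10000⌋=1393; principal=55660-1393=54267; balance=696560-54267=642293
45. interest=⌊642293·20/10000⌋=1284; principal=55660-1284=54376; balance=642293-54376=587917
46. interest=⌊587917·20/10000⌋=1175; principal=55660-1175=54485; balance=587917-54485=533432
47. interest=⌊533432·20/10000⌋=1066; principal=55660-1066=54594; balance=533432-54594=478838

1 5860 49800 2880593
2 5761 49899 2830694
3 5661 49999 2780695
4 5561 50099 2730596
5 5461 50199 2680397
6 5360 50300 2630097
7 5260 50400 2579697
8 5159 50501 2529196
9 5058 50602 2478594
10 4957 50703 2427891
11 4855 50805 2377086
12 4754 50906 2326180
13 4652 51008 2275172
14 4550 51110 2224062
15 4448 51212 2172850
16 4345 51315 2121535
17 4243 51417 2070118
18 4140 51520 2018598
19 4037 51623 1966975
20 3933 51727 1915248
21 3830 51830 1863418
22 3726 51934 1811484
23 3622 52038 1759446
24 3518 52142 1707304
25 3414 52246 1655058
26 3310 52350 1602708
27 3205 52455 1550253
28 3100 52560 1497693
29 2995 52665 1445028
30 2890 52770 1392258
31 2784 52876 1339382
32 2678 52982 1286400
33 2572 53088 1233312
34 2466 53194 1180118
35 2360 53300 1126818
36 2253 53407 1073411
37 2146 53514 1019897
38 2039 53621 966276
39 1932 53728 912548
40 1825 53835 858713
41 1717 53943 804770
42 1609 54051 750719
43 1501 54159 696560
44 1393 54267 642293
45 1284 54376 587917
46 1175 54485 533432
47 1066 54594 478838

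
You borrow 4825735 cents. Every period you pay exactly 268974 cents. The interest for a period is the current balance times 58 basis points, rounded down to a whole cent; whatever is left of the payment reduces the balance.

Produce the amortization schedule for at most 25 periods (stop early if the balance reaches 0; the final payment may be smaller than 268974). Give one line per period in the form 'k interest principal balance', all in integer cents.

1. interest=⌊4825735·58/10000⌋=27989; principal=268974-27989=240985; balance=4825735-240985=4584750
2. interest=⌊4584750·58/10000⌋=26591; principal=268974-26591=242383; balance=4584750-242383=4342367
3. interest=⌊4342367·58/10000⌋=25185; principal=268974-25185=243789; balance=4342367-243789=4098578
4. interest=⌊4098578·58/10000⌋=23771; principal=268974-23771=245203; balance=4098578-245203=3853375
5. interest=⌊3853375·58/10000⌋=22349; principal=268974-22349=246625; balance=3853375-246625=3606750
6. interest=⌊3606750·58/10000⌋=20919; principal=268974-20919=248055; balance=3606750-248055=3358695
7. interest=⌊3358695·58/10000⌋=19480; principal=268974-19480=249494; balance=3358695-249494=3109201
8. interest=⌊3109201·58/10000⌋=18033; principal=268974-18033=250941; balance=3109201-250941=2858260
9. interest=⌊2858260·58/10000⌋=16577; principal=268974-16577=252397; balance=2858260-252397=2605863
10. interest=⌊2605863·58/10000⌋=15114; principal=268974-15114=253860; balance=2605863-253860=2352003
11. interest=⌊2352003·58/10000⌋=13641; principal=268974-13641=255333; balance=2352003-255333=2096670
12. interest=⌊2096670·58/10000⌋=12160; principal=268974-12160=256814; balance=2096670-256814=1839856
13. interest=⌊1839856·58/10000⌋=10671; principal=268974-10671=258303; balance=1839856-258303=1581553
14. interest=⌊1581553·58/10000⌋=9173; principal=268974-9173=259801; balance=1581553-259801=1321752
15. interest=⌊1321752·58/10000⌋=7666; principal=268974-7666=261308; balance=1321752-261308=1060444
16. interest=⌊1060444·58/10000⌋=6150; principal=268974-6150=262824; balance=1060444-262824=797620
17. interest=⌊797620·58/10000⌋=4626; principal=268974-4626=264348; balance=797620-264348=533272
18. interest=⌊533272·58/10000⌋=3092; principal=268974-3092=265882; balance=533272-265882=267390
19. interest=⌊267390·58/10000⌋=1550; principal=min(268974-1550,267390)=267390; balance=267390-267390=0

1 27989 240985 4584750
2 26591 242383 4342367
3 25185 243789 4098578
4 23771 245203 3853375
5 22349 246625 3606750
6 20919 248055 3358695
7 19480 249494 3109201
8 18033 250941 2858260
9 16577 252397 2605863
10 15114 253860 2352003
11 13641 255333 2096670
12 12160 256814 1839856
13 10671 258303 1581553
14 9173 259801 1321752
15 7666 261308 1060444
16 6150 262824 797620
17 4626 264348 533272
18 3092 265882 267390
19 1550 267390 0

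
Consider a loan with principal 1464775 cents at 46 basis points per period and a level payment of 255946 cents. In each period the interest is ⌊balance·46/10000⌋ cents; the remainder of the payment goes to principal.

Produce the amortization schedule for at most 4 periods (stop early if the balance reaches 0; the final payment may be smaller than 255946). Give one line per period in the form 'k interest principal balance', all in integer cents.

1. interest=⌊1464775·46/10000⌋=6737; principal=255946-6737=249209; balance=1464775-249209=1215566
2. interest=⌊1215566·46/10000⌋=5591; principal=255946-5591=250355; balance=1215566-250355=965211
3. interest=⌊965211·46/10000⌋=4439; principal=255946-4439=251507; balance=965211-251507=713704
4. interest=⌊713704·46/10000⌋=3283; principal=255946-3283=252663; balance=713704-252663=461041

1 6737 249209 1215566
2 5591 250355 965211
3 4439 251507 713704
4 3283 252663 461041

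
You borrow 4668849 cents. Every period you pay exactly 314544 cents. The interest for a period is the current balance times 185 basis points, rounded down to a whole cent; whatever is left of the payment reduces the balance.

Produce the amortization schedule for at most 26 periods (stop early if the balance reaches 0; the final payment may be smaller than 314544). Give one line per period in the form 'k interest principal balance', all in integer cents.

1. interest=⌊4668849·185/10000⌋=86373; principal=314544-86373=228171; balance=4668849-228171=4440678
2. interest=⌊4440678·185/10000⌋=82152; principal=314544-82152=232392; balance=4440678-232392=4208286
3. interest=⌊4208286·185/10000⌋=77853; principal=314544-77853=236691; balance=4208286-236691=3971595
4. interest=⌊3971595·185/10000⌋=73474; principal=314544-73474=241070; balance=3971595-241070=3730525
5. interest=⌊3730525·185/10000⌋=69014; principal=314544-69014=245530; balance=3730525-245530=3484995
6. interest=⌊3484995·185/10000⌋=64472; principal=314544-64472=250072; balance=3484995-250072=3234923
7. interest=⌊3234923·185/10000⌋=59846; principal=314544-59846=254698; balance=3234923-254698=2980225
8. interest=⌊2980225·185/10000⌋=55134; principal=314544-55134=259410; balance=2980225-259410=2720815
9. interest=⌊2720815·185/10000⌋=50335; principal=314544-50335=264209; balance=2720815-264209=2456606
10. interest=⌊2456606·185/10000⌋=45447; principal=314544-45447=269097; balance=2456606-269097=2187509
11. interest=⌊2187509·185/10000⌋=40468; principal=314544-40468=274076; balance=2187509-274076=1913433
12. interest=⌊1913433·185/10000⌋=35398; principal=314544-35398=279146; balance=1913433-279146=1634287
13. interest=⌊1634287·185/10000⌋=30234; principal=314544-30234=284310; balance=1634287-284310=1349977
14. interest=⌊1349977·185/10000⌋=24974; principal=314544-24974=289570; balance=1349977-289570=1060407
15. interest=⌊1060407·185/10000⌋=19617; principal=314544-19617=294927; balance=1060407-294927=765480
16. interest=⌊765480·185/10000⌋=14161; principal=314544-14161=300383; balance=765480-300383=465097
17. interest=⌊465097·185/10000⌋=8604; principal=314544-8604=305940; balance=465097-305940=159157
18. interest=⌊159157·185/10000⌋=2944; principal=min(314544-2944,159157)=159157; balance=159157-159157=0

1 86373 228171 4440678
2 82152 232392 4208286
3 77853 236691 3971595
4 73474 241070 3730525
5 69014 245530 3484995
6 64472 250072 3234923
7 59846 254698 2980225
8 55134 259410 2720815
9 50335 264209 2456606
10 45447 269097 2187509
11 40468 274076 1913433
12 35398 279146 1634287
13 30234 284310 1349977
14 24974 289570 1060407
15 19617 294927 765480
16 14161 300383 465097
17 8604 305940 159157
18 2944 159157 0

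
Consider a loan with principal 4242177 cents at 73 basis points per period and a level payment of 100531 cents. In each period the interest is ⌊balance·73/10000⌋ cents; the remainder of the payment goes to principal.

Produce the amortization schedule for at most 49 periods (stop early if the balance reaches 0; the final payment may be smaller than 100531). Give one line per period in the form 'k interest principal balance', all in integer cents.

1 30967 69564 4172613
2 30460 70071 4102542
3 29948 70583 4031959
4 29433 71098 3960861
5 28914 71617 3889244
6 28391 72140 3817104
7 27864 72667 3744437
8 27334 73197 3671240
9 26800 73731 3597509
10 26261 74270 3523239
11 25719 74812 3448427
12 25173 75358 3373069
13 24623 75908 3297161
14 24069 76462 3220699
15 23511 77020 3143679
16 22948 77583 3066096
17 22382 78149 2987947
18 21812 78719 2909228
19 21237 79294 2829934
20 20658 79873 2750061
21 20075 80456 2669605
22 19488 81043 2588562
23 18896 81635 2506927
24 18300 82231 2424696
25 17700 82831 2341865
26 17095 83436 2258429
27 16486 84045 2174384
28 15873 84658 2089726
29 15254 85277 2004449
30 14632 85899 1918550
31 14005 86526 1832024
32 13373 87158 1744866
33 12737 87794 1657072
34 12096 88435 1568637
35 11451 89080 1479557
36 10800 89731 1389826
37 10145 90386 1299440
38 9485 91046 1208394
39 8821 91710 1116684
40 8151 92380 1024304
41 7477 93054 931250
42 6798 93733 837517
43 6113 94418 743099
44 5424 95107 647992
45 4730 95801 552191
46 4030 96501 455690
47 3326 97205 358485
48 2616 97915 260570
49 1902 98629 161941

1. interest=⌊4242177·73/10000⌋=30967; principal=100531-30967=69564; balance=4242177-69564=4172613
2. interest=⌊4172613·73/10000⌋=30460; principal=100531-30460=70071; balance=4172613-70071=4102542
3. interest=⌊4102542·73/10000⌋=29948; principal=100531-29948=70583; balance=4102542-70583=4031959
4. interest=⌊4031959·73/10000⌋=29433; principal=100531-29433=71098; balance=4031959-71098=3960861
5. interest=⌊3960861·73/10000⌋=28914; principal=100531-28914=71617; balance=3960861-71617=3889244
6. interest=⌊3889244·73/10000⌋=28391; principal=100531-28391=72140; balance=3889244-72140=3817104
7. interest=⌊3817104·73/10000⌋=27864; principal=100531-27864=72667; balance=3817104-72667=3744437
8. interest=⌊3744437·73/10000⌋=27334; principal=100531-27334=73197; balance=3744437-73197=3671240
9. interest=⌊3671240·73/10000⌋=26800; principal=100531-26800=73731; balance=3671240-73731=3597509
10. interest=⌊3597509·73/10000⌋=26261; principal=100531-26261=74270; balance=3597509-74270=3523239
11. interest=⌊3523239·73/10000⌋=25719; principal=100531-25719=74812; balance=3523239-74812=3448427
12. interest=⌊3448427·73/10000⌋=25173; principal=100531-25173=75358; balance=3448427-75358=3373069
13. interest=⌊3373069·73/10000⌋=24623; principal=100531-24623=75908; balance=3373069-75908=3297161
14. interest=⌊3297161·73/10000⌋=24069; principal=100531-24069=76462; balance=3297161-76462=3220699
15. interest=⌊3220699·73/10000⌋=23511; principal=100531-23511=77020; balance=3220699-77020=3143679
16. interest=⌊3143679·73/10000⌋=22948; principal=100531-22948=77583; balance=3143679-77583=3066096
17. interest=⌊3066096·73/10000⌋=22382; principal=100531-22382=78149; balance=3066096-78149=2987947
18. interest=⌊2987947·73/10000⌋=21812; principal=100531-21812=78719; balance=2987947-78719=2909228
19. interest=⌊2909228·73/10000⌋=21237; principal=100531-21237=79294; balance=2909228-79294=2829934
20. interest=⌊2829934·73/10000⌋=20658; principal=100531-20658=79873; balance=2829934-79873=2750061
21. interest=⌊2750061·73/10000⌋=20075; principal=100531-20075=80456; balance=2750061-80456=2669605
22. interest=⌊2669605·73/10000⌋=19488; principal=100531-19488=81043; balance=2669605-81043=2588562
23. interest=⌊2588562·73/10000⌋=18896; principal=100531-18896=81635; balance=2588562-81635=2506927
24. interest=⌊2506927·73/10000⌋=18300; principal=100531-18300=82231; balance=2506927-82231=2424696
25. interest=⌊2424696·73/10000⌋=17700; principal=100531-17700=82831; balance=2424696-82831=2341865
26. interest=⌊2341865·73/10000⌋=17095; principal=100531-17095=83436; balance=2341865-83436=2258429
27. interest=⌊2258429·73/10000⌋=16486; principal=100531-16486=84045; balance=2258429-84045=2174384
28. interest=⌊2174384·73/10000⌋=15873; principal=100531-15873=84658; balance=2174384-84658=2089726
29. interest=⌊2089726·73/10000⌋=15254; principal=100531-15254=85277; balance=2089726-85277=2004449
30. interest=⌊2004449·73/10000⌋=14632; principal=100531-14632=85899; balance=2004449-85899=1918550
31. interest=⌊1918550·73/10000⌋=14005; principal=100531-14005=86526; balance=1918550-86526=1832024
32. interest=⌊1832024·73/10000⌋=13373; principal=100531-13373=87158; balance=1832024-87158=1744866
33. interest=⌊1744866·73/10000⌋=12737; principal=100531-12737=87794; balance=1744866-87794=1657072
34. interest=⌊1657072·73/10000⌋=12096; principal=100531-12096=88435; balance=1657072-88435=1568637
35. interest=⌊1568637·73/10000⌋=11451; principal=100531-11451=89080; balance=1568637-89080=1479557
36. interest=⌊1479557·73/10000⌋=10800; principal=100531-10800=89731; balance=1479557-89731=1389826
37. interest=⌊1389826·73/10000⌋=10145; principal=100531-10145=90386; balance=1389826-90386=1299440
38. interest=⌊1299440·73/10000⌋=9485; principal=100531-9485=91046; balance=1299440-91046=1208394
39. interest=⌊1208394·73/10000⌋=8821; principal=100531-8821=91710; balance=1208394-91710=1116684
40. interest=⌊1116684·73/10000⌋=8151; principal=100531-8151=92380; balance=1116684-92380=1024304
41. interest=⌊1024304·73/10000⌋=7477; principal=100531-7477=93054; balance=1024304-93054=931250
42. interest=⌊931250·73/10000⌋=6798; principal=100531-6798=93733; balance=931250-93733=837517
43. interest=⌊837517·73/10000⌋=6113; principal=100531-6113=94418; balance=837517-94418=743099
44. interest=⌊743099·73/10000⌋=5424; principal=100531-5424=95107; balance=743099-95107=647992
45. interest=⌊647992·73/10000⌋=4730; principal=100531-4730=95801; balance=647992-95801=552191
46. interest=⌊552191·73/10000⌋=4030; principal=100531-4030=96501; balance=552191-96501=455690
47. interest=⌊455690·73/10000⌋=3326; principal=100531-3326=97205; balance=455690-97205=358485
48. interest=⌊358485·73/10000⌋=2616; principal=100531-2616=97915; balance=358485-97915=260570
49. interest=⌊260570·73/10000⌋=1902; principal=100531-1902=98629; balance=260570-98629=161941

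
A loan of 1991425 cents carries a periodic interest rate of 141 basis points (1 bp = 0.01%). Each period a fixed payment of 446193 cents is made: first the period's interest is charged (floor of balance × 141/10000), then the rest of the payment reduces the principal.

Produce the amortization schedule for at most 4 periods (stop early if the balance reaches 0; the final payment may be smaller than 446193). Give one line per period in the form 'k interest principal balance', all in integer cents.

1. interest=⌊1991425·141/10000⌋=28079; principal=446193-28079=418114; balance=1991425-418114=1573311
2. interest=⌊1573311·141/10000⌋=22183; principal=446193-22183=424010; balance=1573311-424010=1149301
3. interest=⌊1149301·141/10000⌋=16205; principal=446193-16205=429988; balance=1149301-429988=719313
4. interest=⌊719313·141/10000⌋=10142; principal=446193-10142=436051; balance=719313-436051=283262

1 28079 418114 1573311
2 22183 424010 1149301
3 16205 429988 719313
4 10142 436051 283262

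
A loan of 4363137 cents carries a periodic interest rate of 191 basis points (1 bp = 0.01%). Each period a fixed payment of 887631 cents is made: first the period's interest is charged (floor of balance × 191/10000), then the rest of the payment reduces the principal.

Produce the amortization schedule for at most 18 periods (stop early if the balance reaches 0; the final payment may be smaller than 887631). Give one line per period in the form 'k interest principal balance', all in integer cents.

1 83335 804296 3558841
2 67973 819658 2739183
3 52318 835313 1903870
4 36363 851268 1052602
5 20104 867527 185075
6 3534 185075 0

1. interest=⌊4363137·191/10000⌋=83335; principal=887631-83335=804296; balance=4363137-804296=3558841
2. interest=⌊3558841·191/10000⌋=67973; principal=887631-67973=819658; balance=3558841-819658=2739183
3. interest=⌊2739183·191/10000⌋=52318; principal=887631-52318=835313; balance=2739183-835313=1903870
4. interest=⌊1903870·191/10000⌋=36363; principal=887631-36363=851268; balance=1903870-851268=1052602
5. interest=⌊1052602·191/10000⌋=20104; principal=887631-20104=867527; balance=1052602-867527=185075
6. interest=⌊185075·191/10000⌋=3534; principal=min(887631-3534,185075)=185075; balance=185075-185075=0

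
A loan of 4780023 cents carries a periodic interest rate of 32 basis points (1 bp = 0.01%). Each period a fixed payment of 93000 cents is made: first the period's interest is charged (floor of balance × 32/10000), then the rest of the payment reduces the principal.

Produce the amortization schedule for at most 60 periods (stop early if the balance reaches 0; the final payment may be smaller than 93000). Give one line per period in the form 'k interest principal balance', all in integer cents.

1 15296 77704 4702319
2 15047 77953 4624366
3 14797 78203 4546163
4 14547 78453 4467710
5 14296 78704 4389006
6 14044 78956 4310050
7 13792 79208 4230842
8 13538 79462 4151380
9 13284 79716 4071664
10 13029 79971 3991693
11 12773 80227 3911466
12 12516 80484 3830982
13 12259 80741 3750241
14 12000 81000 3669241
15 11741 81259 3587982
16 11481 81519 3506463
17 11220 81780 3424683
18 10958 82042 3342641
19 10696 82304 3260337
20 10433 82567 3177770
21 10168 82832 3094938
22 9903 83097 3011841
23 9637 83363 2928478
24 9371 83629 2844849
25 9103 83897 2760952
26 8835 84165 2676787
27 8565 84435 2592352
28 8295 84705 2507647
29 8024 84976 2422671
30 7752 85248 2337423
31 7479 85521 2251902
32 7206 85794 2166108
33 6931 86069 2080039
34 6656 86344 1993695
35 6379 86621 1907074
36 6102 86898 1820176
37 5824 87176 1733000
38 5545 87455 1645545
39 5265 87735 1557810
40 4984 88016 1469794
41 4703 88297 1381497
42 4420 88580 1292917
43 4137 88863 1204054
44 3852 89148 1114906
45 3567 89433 1025473
46 3281 89719 935754
47 2994 90006 845748
48 2706 90294 755454
49 2417 90583 664871
50 2127 90873 573998
51 1836 91164 482834
52 1545 91455 391379
53 1252 91748 299631
54 958 92042 207589
55 664 92336 115253
56 368 92632 22621
57 72 22621 0

1. interest=⌊4780023·32/10000⌋=15296; principal=93000-15296=77704; balance=4780023-77704=4702319
2. interest=⌊4702319·32/10000⌋=15047; principal=93000-15047=77953; balance=4702319-77953=4624366
3. interest=⌊4624366·32/10000⌋=14797; principal=93000-14797=78203; balance=4624366-78203=4546163
4. interest=⌊4546163·32/10000⌋=14547; principal=93000-14547=78453; balance=4546163-78453=4467710
5. interest=⌊4467710·32/10000⌋=14296; principal=93000-14296=78704; balance=4467710-78704=4389006
6. interest=⌊4389006·32/10000⌋=14044; principal=93000-14044=78956; balance=4389006-78956=4310050
7. interest=⌊4310050·32/10000⌋=13792; principal=93000-13792=79208; balance=4310050-79208=4230842
8. interest=⌊4230842·32/10000⌋=13538; principal=93000-13538=79462; balance=4230842-79462=4151380
9. interest=⌊4151380·32/10000⌋=13284; principal=93000-13284=79716; balance=4151380-79716=4071664
10. interest=⌊4071664·32/10000⌋=13029; principal=93000-13029=79971; balance=4071664-79971=3991693
11. interest=⌊3991693·32/10000⌋=12773; principal=93000-12773=80227; balance=3991693-80227=3911466
12. interest=⌊3911466·32/10000⌋=12516; principal=93000-12516=80484; balance=3911466-80484=3830982
13. interest=⌊3830982·32/10000⌋=12259; principal=93000-12259=80741; balance=3830982-80741=3750241
14. interest=⌊3750241·32/10000⌋=12000; principal=93000-12000=81000; balance=3750241-81000=3669241
15. interest=⌊3669241·32/10000⌋=11741; principal=93000-11741=81259; balance=3669241-81259=3587982
16. interest=⌊3587982·32/10000⌋=11481; principal=93000-11481=81519; balance=3587982-81519=3506463
17. interest=⌊3506463·32/10000⌋=11220; principal=93000-11220=81780; balance=3506463-81780=3424683
18. interest=⌊3424683·32/10000⌋=10958; principal=93000-10958=82042; balance=3424683-82042=3342641
19. interest=⌊3342641·32/10000⌋=10696; principal=93000-10696=82304; balance=3342641-82304=3260337
20. interest=⌊3260337·32/10000⌋=10433; principal=93000-10433=82567; balance=3260337-82567=3177770
21. interest=⌊3177770·32/10000⌋=10168; principal=93000-10168=82832; balance=3177770-82832=3094938
22. interest=⌊3094938·32/10000⌋=9903; principal=93000-9903=83097; balance=3094938-83097=3011841
23. interest=⌊3011841·32/10000⌋=9637; principal=93000-9637=83363; balance=3011841-83363=2928478
24. interest=⌊2928478·32/10000⌋=9371; principal=93000-9371=83629; balance=2928478-83629=2844849
25. interest=⌊2844849·32/10000⌋=9103; principal=93000-9103=83897; balance=2844849-83897=2760952
26. interest=⌊2760952·32/10000⌋=8835; principal=93000-8835=84165; balance=2760952-84165=2676787
27. interest=⌊2676787·32/10000⌋=8565; principal=93000-8565=84435; balance=2676787-84435=2592352
28. interest=⌊2592352·32/10000⌋=8295; principal=93000-8295=84705; balance=2592352-84705=2507647
29. interest=⌊2507647·32/10000⌋=8024; principal=93000-8024=84976; balance=2507647-84976=2422671
30. interest=⌊2422671·32/10000⌋=7752; principal=93000-7752=85248; balance=2422671-85248=2337423
31. interest=⌊2337423·32/10000⌋=7479; principal=93000-7479=85521; balance=2337423-85521=2251902
32. interest=⌊2251902·32/10000⌋=7206; principal=93000-7206=85794; balance=2251902-85794=2166108
33. interest=⌊2166108·32/10000⌋=6931; principal=93000-6931=86069; balance=2166108-86069=2080039
34. interest=⌊2080039·32/10000⌋=6656; principal=93000-6656=86344; balance=2080039-86344=1993695
35. interest=⌊1993695·32/10000⌋=6379; principal=93000-6379=86621; balance=1993695-86621=1907074
36. interest=⌊1907074·32/10000⌋=6102; principal=93000-6102=86898; balance=1907074-86898=1820176
37. interest=⌊1820176·32/10000⌋=5824; principal=93000-5824=87176; balance=1820176-87176=1733000
38. interest=⌊1733000·32/10000⌋=5545; principal=93000-5545=87455; balance=1733000-87455=1645545
39. interest=⌊1645545·32/10000⌋=5265; principal=93000-5265=87735; balance=1645545-87735=1557810
40. interest=⌊1557810·32/10000⌋=4984; principal=93000-4984=88016; balance=1557810-88016=1469794
41. interest=⌊1469794·32/10000⌋=4703; principal=93000-4703=88297; balance=1469794-88297=1381497
42. interest=⌊1381497·32/10000⌋=4420; principal=93000-4420=88580; balance=1381497-88580=1292917
43. interest=⌊1292917·32/10000⌋=4137; principal=93000-4137=88863; balance=1292917-88863=1204054
44. interest=⌊1204054·32/10000⌋=3852; principal=93000-3852=89148; balance=1204054-89148=1114906
45. interest=⌊1114906·32/10000⌋=3567; principal=93000-3567=89433; balance=1114906-89433=1025473
46. interest=⌊1025473·32/10000⌋=3281; principal=93000-3281=89719; balance=1025473-89719=935754
47. interest=⌊935754·32/10000⌋=2994; principal=93000-2994=90006; balance=935754-90006=845748
48. interest=⌊845748·32/10000⌋=2706; principal=93000-2706=90294; balance=845748-90294=755454
49. interest=⌊755454·32/10000⌋=2417; principal=93000-2417=90583; balance=755454-90583=664871
50. interest=⌊664871·32/10000⌋=2127; principal=93000-2127=90873; balance=664871-90873=573998
51. interest=⌊573998·32/10000⌋=1836; principal=93000-1836=91164; balance=573998-91164=482834
52. interest=⌊482834·32/10000⌋=1545; principal=93000-1545=91455; balance=482834-91455=391379
53. interest=⌊391379·32/10000⌋=1252; principal=93000-1252=91748; balance=391379-91748=299631
54. interest=⌊299631·32/10000⌋=958; principal=93000-958=92042; balance=299631-92042=207589
55. interest=⌊207589·32/10000⌋=664; principal=93000-664=92336; balance=207589-92336=115253
56. interest=⌊115253·32/10000⌋=368; principal=93000-368=92632; balance=115253-92632=22621
57. interest=⌊22621·32/10000⌋=72; principal=min(93000-72,22621)=22621; balance=22621-22621=0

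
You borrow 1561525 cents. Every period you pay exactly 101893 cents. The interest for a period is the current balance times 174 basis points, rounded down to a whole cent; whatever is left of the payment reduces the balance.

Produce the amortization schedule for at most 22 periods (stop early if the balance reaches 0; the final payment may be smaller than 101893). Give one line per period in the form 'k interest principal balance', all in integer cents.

1. interest=⌊1561525·174/10000⌋=27170; principal=101893-27170=74723; balance=1561525-74723=1486802
2. interest=⌊1486802·174/10000⌋=25870; principal=101893-25870=76023; balance=1486802-76023=1410779
3. interest=⌊1410779·174/10000⌋=24547; principal=101893-24547=77346; balance=1410779-77346=1333433
4. interest=⌊1333433·174/10000⌋=23201; principal=101893-23201=78692; balance=1333433-78692=1254741
5. interest=⌊1254741·174/10000⌋=21832; principal=101893-21832=80061; balance=1254741-80061=1174680
6. interest=⌊1174680·174/10000⌋=20439; principal=101893-20439=81454; balance=1174680-81454=1093226
7. interest=⌊1093226·174/10000⌋=19022; principal=101893-19022=82871; balance=1093226-82871=1010355
8. interest=⌊1010355·174/10000⌋=17580; principal=101893-17580=84313; balance=1010355-84313=926042
9. interest=⌊926042·174/10000⌋=16113; principal=101893-16113=85780; balance=926042-85780=840262
10. interest=⌊840262·174/10000⌋=14620; principal=101893-14620=87273; balance=840262-87273=752989
11. interest=⌊752989·174/10000⌋=13102; principal=101893-13102=88791; balance=752989-88791=664198
12. interest=⌊664198·174/10000⌋=11557; principal=101893-11557=90336; balance=664198-90336=573862
13. interest=⌊573862·174/10000⌋=9985; principal=101893-9985=91908; balance=573862-91908=481954
14. interest=⌊481954·174/10000⌋=8385; principal=101893-8385=93508; balance=481954-93508=388446
15. interest=⌊388446·174/10000⌋=6758; principal=101893-6758=95135; balance=388446-95135=293311
16. interest=⌊293311·174/10000⌋=5103; principal=101893-5103=96790; balance=293311-96790=196521
17. interest=⌊196521·174/10000⌋=3419; principal=101893-3419=98474; balance=196521-98474=98047
18. interest=⌊98047·174/10000⌋=1706; principal=min(101893-1706,98047)=98047; balance=98047-98047=0

1 27170 74723 1486802
2 25870 76023 1410779
3 24547 77346 1333433
4 23201 78692 1254741
5 21832 80061 1174680
6 20439 81454 1093226
7 19022 82871 1010355
8 17580 84313 926042
9 16113 85780 840262
10 14620 87273 752989
11 13102 88791 664198
12 11557 90336 573862
13 9985 91908 481954
14 8385 93508 388446
15 6758 95135 293311
16 5103 96790 196521
17 3419 98474 98047
18 1706 98047 0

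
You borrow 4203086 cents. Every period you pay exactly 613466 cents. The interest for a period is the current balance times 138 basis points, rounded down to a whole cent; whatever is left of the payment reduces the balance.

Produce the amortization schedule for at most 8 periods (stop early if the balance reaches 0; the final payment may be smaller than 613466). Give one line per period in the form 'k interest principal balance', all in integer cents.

1. interest=⌊4203086·138/10000⌋=58002; principal=613466-58002=555464; balance=4203086-555464=3647622
2. interest=⌊3647622·138/10000⌋=50337; principal=613466-50337=563129; balance=3647622-563129=3084493
3. interest=⌊3084493·138/10000⌋=42566; principal=613466-42566=570900; balance=3084493-570900=2513593
4. interest=⌊2513593·138/10000⌋=34687; principal=613466-34687=578779; balance=2513593-578779=1934814
5. interest=⌊1934814·138/10000⌋=26700; principal=613466-26700=586766; balance=1934814-586766=1348048
6. interest=⌊1348048·138/10000⌋=18603; principal=613466-18603=594863; balance=1348048-594863=753185
7. interest=⌊753185·138/10000⌋=10393; principal=613466-10393=603073; balance=753185-603073=150112
8. interest=⌊150112·138/10000⌋=2071; principal=min(613466-2071,150112)=150112; balance=150112-150112=0

1 58002 555464 3647622
2 50337 563129 3084493
3 42566 570900 2513593
4 34687 578779 1934814
5 26700 586766 1348048
6 18603 594863 753185
7 10393 603073 150112
8 2071 150112 0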